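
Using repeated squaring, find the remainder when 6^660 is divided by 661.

1

6^1 ≡ 6 (mod 661)
6^2 ≡ 6^2 = 36 ≡ 36 (mod 661)
6^4 ≡ 36^2 = 1296 ≡ 635 (mod 661)
6^8 ≡ 635^2 = 403225 ≡ 15 (mod 661)
6^16 ≡ 15^2 = 225 ≡ 225 (mod 661)
6^32 ≡ 225^2 = 50625 ≡ 389 (mod 661)
6^64 ≡ 389^2 = 151321 ≡ 613 (mod 661)
6^128 ≡ 613^2 = 375769 ≡ 321 (mod 661)
6^256 ≡ 321^2 = 103041 ≡ 586 (mod 661)
6^512 ≡ 586^2 = 343396 ≡ 337 (mod 661)
660 = 512 + 128 + 16 + 4 in binary powers of 2.
So 6^660 ≡ 337 · 321 · 225 · 635 ≡ 1 (mod 661).
Since the result is 1, base 6 gives no evidence that 661 is composite.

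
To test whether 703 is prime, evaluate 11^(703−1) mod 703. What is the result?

11^1 ≡ 11 (mod 703)
11^2 ≡ 11^2 = 121 ≡ 121 (mod 703)
11^4 ≡ 121^2 = 14641 ≡ 581 (mod 703)
11^8 ≡ 581^2 = 337561 ≡ 121 (mod 703)
11^16 ≡ 121^2 = 14641 ≡ 581 (mod 703)
11^32 ≡ 581^2 = 337561 ≡ 121 (mod 703)
11^64 ≡ 121^2 = 14641 ≡ 581 (mod 703)
11^128 ≡ 581^2 = 337561 ≡ 121 (mod 703)
11^256 ≡ 121^2 = 14641 ≡ 581 (mod 703)
11^512 ≡ 581^2 = 337561 ≡ 121 (mod 703)
702 = 512 + 128 + 32 + 16 + 8 + 4 + 2 in binary powers of 2.
So 11^702 ≡ 121 · 121 · 121 · 581 · 121 · 581 · 121 ≡ 1 (mod 703).
Since the result is 1, base 11 gives no evidence that 703 is composite.

1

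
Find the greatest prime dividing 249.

83

249 = 3 · 83
83 is prime.
So 249 = 3 · 83; the largest prime factor is 83.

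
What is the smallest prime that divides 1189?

1189 is odd.
Digit sum 19, not divisible by 3.
Ends in 9: not divisible by 5.
7: 1189 = 7·169 + 6
11: 1189 = 11·108 + 1
13: 1189 = 13·91 + 6
17: 1189 = 17·69 + 16
19: 1189 = 19·62 + 11
23: 1189 = 23·51 + 16
29: 1189 = 29·41

29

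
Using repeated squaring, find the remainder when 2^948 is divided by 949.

300

2^1 ≡ 2 (mod 949)
2^2 ≡ 2^2 = 4 ≡ 4 (mod 949)
2^4 ≡ 4^2 = 16 ≡ 16 (mod 949)
2^8 ≡ 16^2 = 256 ≡ 256 (mod 949)
2^16 ≡ 256^2 = 65536 ≡ 55 (mod 949)
2^32 ≡ 55^2 = 3025 ≡ 178 (mod 949)
2^64 ≡ 178^2 = 31684 ≡ 367 (mod 949)
2^128 ≡ 367^2 = 134689 ≡ 880 (mod 949)
2^256 ≡ 880^2 = 774400 ≡ 16 (mod 949)
2^512 ≡ 16^2 = 256 ≡ 256 (mod 949)
948 = 512 + 256 + 128 + 32 + 16 + 4 in binary powers of 2.
So 2^948 ≡ 256 · 16 · 880 · 178 · 55 · 16 ≡ 300 (mod 949).
Since 300 ≠ 1, base 2 is a Fermat witness: 949 is composite.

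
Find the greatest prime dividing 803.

73

803 = 11 · 73
73 is prime.
So 803 = 11 · 73; the largest prime factor is 73.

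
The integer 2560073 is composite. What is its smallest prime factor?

31

2560073 is odd.
Digit sum 23, not divisible by 3.
Ends in 3: not divisible by 5.
7: 2560073 = 7·365724 + 5
11: 2560073 = 11·232733 + 10
13: 2560073 = 13·196928 + 9
17: 2560073 = 17·150592 + 9
19: 2560073 = 19·134740 + 13
23: 2560073 = 23·111307 + 12
29: 2560073 = 29·88278 + 11
31: 2560073 = 31·82583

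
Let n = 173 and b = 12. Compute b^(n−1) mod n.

12^1 ≡ 12 (mod 173)
12^2 ≡ 12^2 = 144 ≡ 144 (mod 173)
12^4 ≡ 144^2 = 20736 ≡ 149 (mod 173)
12^8 ≡ 149^2 = 22201 ≡ 57 (mod 173)
12^16 ≡ 57^2 = 3249 ≡ 135 (mod 173)
12^32 ≡ 135^2 = 18225 ≡ 60 (mod 173)
12^64 ≡ 60^2 = 3600 ≡ 140 (mod 173)
12^128 ≡ 140^2 = 19600 ≡ 51 (mod 173)
172 = 128 + 32 + 8 + 4 in binary powers of 2.
So 12^172 ≡ 51 · 60 · 57 · 149 ≡ 1 (mod 173).
Since the result is 1, base 12 gives no evidence that 173 is composite.

1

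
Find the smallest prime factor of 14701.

61

14701 is odd.
Digit sum 13, not divisible by 3.
Ends in 1: not divisible by 5.
7: 14701 = 7·2100 + 1
11: 14701 = 11·1336 + 5
13: 14701 = 13·1130 + 11
17: 14701 = 17·864 + 13
19: 14701 = 19·773 + 14
23: 14701 = 23·639 + 4
29: 14701 = 29·506 + 27
31: 14701 = 31·474 + 7
37: 14701 = 37·397 + 12
41: 14701 = 41·358 + 23
43: 14701 = 43·341 + 38
47: 14701 = 47·312 + 37
53: 14701 = 53·277 + 20
59: 14701 = 59·249 + 10
61: 14701 = 61·241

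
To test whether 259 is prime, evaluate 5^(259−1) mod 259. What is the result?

85

5^1 ≡ 5 (mod 259)
5^2 ≡ 5^2 = 25 ≡ 25 (mod 259)
5^4 ≡ 25^2 = 625 ≡ 107 (mod 259)
5^8 ≡ 107^2 = 11449 ≡ 53 (mod 259)
5^16 ≡ 53^2 = 2809 ≡ 219 (mod 259)
5^32 ≡ 219^2 = 47961 ≡ 46 (mod 259)
5^64 ≡ 46^2 = 2116 ≡ 44 (mod 259)
5^128 ≡ 44^2 = 1936 ≡ 123 (mod 259)
5^256 ≡ 123^2 = 15129 ≡ 107 (mod 259)
258 = 256 + 2 in binary powers of 2.
So 5^258 ≡ 107 · 25 ≡ 85 (mod 259).
Since 85 ≠ 1, base 5 is a Fermat witness: 259 is composite.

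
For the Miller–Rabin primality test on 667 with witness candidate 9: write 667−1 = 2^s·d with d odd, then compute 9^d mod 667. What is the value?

667 − 1 = 666 = 2^1 · 333, so d = 333.
9^1 ≡ 9 (mod 667)
9^2 ≡ 9^2 = 81 ≡ 81 (mod 667)
9^4 ≡ 81^2 = 6561 ≡ 558 (mod 667)
9^8 ≡ 558^2 = 311364 ≡ 542 (mod 667)
9^16 ≡ 542^2 = 293764 ≡ 284 (mod 667)
9^32 ≡ 284^2 = 80656 ≡ 616 (mod 667)
9^64 ≡ 616^2 = 379456 ≡ 600 (mod 667)
9^128 ≡ 600^2 = 360000 ≡ 487 (mod 667)
9^256 ≡ 487^2 = 237169 ≡ 384 (mod 667)
333 = 256 + 64 + 8 + 4 + 1 in binary powers of 2.
So 9^333 ≡ 384 · 600 · 542 · 558 · 9 ≡ 660 (mod 667).
Squaring chain: 660; never reaches −1, so base 9 is a Miller–Rabin witness that 667 is composite.

660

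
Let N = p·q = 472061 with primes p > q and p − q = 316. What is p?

863

Since p = q + 316, we have 472061 = q(q + 316), so q² + 316q − 472061 = 0.
Discriminant: 316² + 4·472061 = 99856 + 1888244 = 1988100; √1988100 = 1410.
q = (−316 + 1410)/2 = 547, and p = q + 316 = 863.
Check: 547 · 863 = 472061.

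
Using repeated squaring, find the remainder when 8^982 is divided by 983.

1

8^1 ≡ 8 (mod 983)
8^2 ≡ 8^2 = 64 ≡ 64 (mod 983)
8^4 ≡ 64^2 = 4096 ≡ 164 (mod 983)
8^8 ≡ 164^2 = 26896 ≡ 355 (mod 983)
8^16 ≡ 355^2 = 126025 ≡ 201 (mod 983)
8^32 ≡ 201^2 = 40401 ≡ 98 (mod 983)
8^64 ≡ 98^2 = 9604 ≡ 757 (mod 983)
8^128 ≡ 757^2 = 573049 ≡ 943 (mod 983)
8^256 ≡ 943^2 = 889249 ≡ 617 (mod 983)
8^512 ≡ 617^2 = 380689 ≡ 268 (mod 983)
982 = 512 + 256 + 128 + 64 + 16 + 4 + 2 in binary powers of 2.
So 8^982 ≡ 268 · 617 · 943 · 757 · 201 · 164 · 64 ≡ 1 (mod 983).
Since the result is 1, base 8 gives no evidence that 983 is composite.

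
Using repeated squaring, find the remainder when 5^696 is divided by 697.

5^1 ≡ 5 (mod 697)
5^2 ≡ 5^2 = 25 ≡ 25 (mod 697)
5^4 ≡ 25^2 = 625 ≡ 625 (mod 697)
5^8 ≡ 625^2 = 390625 ≡ 305 (mod 697)
5^16 ≡ 305^2 = 93025 ≡ 324 (mod 697)
5^32 ≡ 324^2 = 104976 ≡ 426 (mod 697)
5^64 ≡ 426^2 = 181476 ≡ 256 (mod 697)
5^128 ≡ 256^2 = 65536 ≡ 18 (mod 697)
5^256 ≡ 18^2 = 324 ≡ 324 (mod 697)
5^512 ≡ 324^2 = 104976 ≡ 426 (mod 697)
696 = 512 + 128 + 32 + 16 + 8 in binary powers of 2.
So 5^696 ≡ 426 · 18 · 426 · 324 · 305 ≡ 611 (mod 697).
Since 611 ≠ 1, base 5 is a Fermat witness: 697 is composite.

611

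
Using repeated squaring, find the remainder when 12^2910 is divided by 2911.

12^1 ≡ 12 (mod 2911)
12^2 ≡ 12^2 = 144 ≡ 144 (mod 2911)
12^4 ≡ 144^2 = 20736 ≡ 359 (mod 2911)
12^8 ≡ 359^2 = 128881 ≡ 797 (mod 2911)
12^16 ≡ 797^2 = 635209 ≡ 611 (mod 2911)
12^32 ≡ 611^2 = 373321 ≡ 713 (mod 2911)
12^64 ≡ 713^2 = 508369 ≡ 1855 (mod 2911)
12^128 ≡ 1855^2 = 3441025 ≡ 223 (mod 2911)
12^256 ≡ 223^2 = 49729 ≡ 242 (mod 2911)
12^512 ≡ 242^2 = 58564 ≡ 344 (mod 2911)
12^1024 ≡ 344^2 = 118336 ≡ 1896 (mod 2911)
12^2048 ≡ 1896^2 = 3594816 ≡ 2642 (mod 2911)
2910 = 2048 + 512 + 256 + 64 + 16 + 8 + 4 + 2 in binary powers of 2.
So 12^2910 ≡ 2642 · 344 · 242 · 1855 · 611 · 797 · 359 · 144 ≡ 2533 (mod 2911).
Since 2533 ≠ 1, base 12 is a Fermat witness: 2911 is composite.

2533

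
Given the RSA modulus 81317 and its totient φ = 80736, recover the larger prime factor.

349

φ(n) = (p−1)(q−1) = n − (p+q) + 1, so p + q = 81317 − 80736 + 1 = 582.
p and q are the roots of t² − 582t + 81317 = 0.
Discriminant: 582² − 4·81317 = 338724 − 325268 = 13456; √13456 = 116.
q = (582 − 116)/2 = 233, p = (582 + 116)/2 = 349.
Check: 233 · 349 = 81317.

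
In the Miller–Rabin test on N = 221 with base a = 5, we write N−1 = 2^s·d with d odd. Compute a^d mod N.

221 − 1 = 220 = 2^2 · 55, so d = 55.
5^1 ≡ 5 (mod 221)
5^2 ≡ 5^2 = 25 ≡ 25 (mod 221)
5^4 ≡ 25^2 = 625 ≡ 183 (mod 221)
5^8 ≡ 183^2 = 33489 ≡ 118 (mod 221)
5^16 ≡ 118^2 = 13924 ≡ 1 (mod 221)
5^32 ≡ 1^2 = 1 ≡ 1 (mod 221)
55 = 32 + 16 + 4 + 2 + 1 in binary powers of 2.
So 5^55 ≡ 1 · 1 · 183 · 25 · 5 ≡ 112 (mod 221).
Squaring chain: 112 → 168; never reaches −1, so base 5 is a Miller–Rabin witness that 221 is composite.

112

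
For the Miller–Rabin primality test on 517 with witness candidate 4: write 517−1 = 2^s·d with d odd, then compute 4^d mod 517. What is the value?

517 − 1 = 516 = 2^2 · 129, so d = 129.
4^1 ≡ 4 (mod 517)
4^2 ≡ 4^2 = 16 ≡ 16 (mod 517)
4^4 ≡ 16^2 = 256 ≡ 256 (mod 517)
4^8 ≡ 256^2 = 65536 ≡ 394 (mod 517)
4^16 ≡ 394^2 = 155236 ≡ 136 (mod 517)
4^32 ≡ 136^2 = 18496 ≡ 401 (mod 517)
4^64 ≡ 401^2 = 160801 ≡ 14 (mod 517)
4^128 ≡ 14^2 = 196 ≡ 196 (mod 517)
129 = 128 + 1 in binary powers of 2.
So 4^129 ≡ 196 · 4 ≡ 267 (mod 517).
Squaring chain: 267 → 460; never reaches −1, so base 4 is a Miller–Rabin witness that 517 is composite.

267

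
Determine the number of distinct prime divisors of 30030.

30030 = 2 · 15015
15015 = 3 · 5005
5005 = 5 · 1001
1001 = 7 · 143
143 = 11 · 13
30030 = 2 · 3 · 5 · 7 · 11 · 13, which has 6 distinct prime factors.

6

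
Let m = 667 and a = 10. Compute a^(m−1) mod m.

236

10^1 ≡ 10 (mod 667)
10^2 ≡ 10^2 = 100 ≡ 100 (mod 667)
10^4 ≡ 100^2 = 10000 ≡ 662 (mod 667)
10^8 ≡ 662^2 = 438244 ≡ 25 (mod 667)
10^16 ≡ 25^2 = 625 ≡ 625 (mod 667)
10^32 ≡ 625^2 = 390625 ≡ 430 (mod 667)
10^64 ≡ 430^2 = 184900 ≡ 141 (mod 667)
10^128 ≡ 141^2 = 19881 ≡ 538 (mod 667)
10^256 ≡ 538^2 = 289444 ≡ 633 (mod 667)
10^512 ≡ 633^2 = 400689 ≡ 489 (mod 667)
666 = 512 + 128 + 16 + 8 + 2 in binary powers of 2.
So 10^666 ≡ 489 · 538 · 625 · 25 · 100 ≡ 236 (mod 667).
Since 236 ≠ 1, base 10 is a Fermat witness: 667 is composite.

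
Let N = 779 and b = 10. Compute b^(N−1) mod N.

10^1 ≡ 10 (mod 779)
10^2 ≡ 10^2 = 100 ≡ 100 (mod 779)
10^4 ≡ 100^2 = 10000 ≡ 652 (mod 779)
10^8 ≡ 652^2 = 425104 ≡ 549 (mod 779)
10^16 ≡ 549^2 = 301401 ≡ 707 (mod 779)
10^32 ≡ 707^2 = 499849 ≡ 510 (mod 779)
10^64 ≡ 510^2 = 260100 ≡ 693 (mod 779)
10^128 ≡ 693^2 = 480249 ≡ 385 (mod 779)
10^256 ≡ 385^2 = 148225 ≡ 215 (mod 779)
10^512 ≡ 215^2 = 46225 ≡ 264 (mod 779)
778 = 512 + 256 + 8 + 2 in binary powers of 2.
So 10^778 ≡ 264 · 215 · 549 · 100 ≡ 139 (mod 779).
Since 139 ≠ 1, base 10 is a Fermat witness: 779 is composite.

139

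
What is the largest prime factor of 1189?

1189 = 29 · 41
41 is prime.
So 1189 = 29 · 41; the largest prime factor is 41.

41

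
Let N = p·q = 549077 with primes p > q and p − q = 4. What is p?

Since p = q + 4, we have 549077 = q(q + 4), so q² + 4q − 549077 = 0.
Discriminant: 4² + 4·549077 = 16 + 2196308 = 2196324; √2196324 = 1482.
q = (−4 + 1482)/2 = 739, and p = q + 4 = 743.
Check: 739 · 743 = 549077.

743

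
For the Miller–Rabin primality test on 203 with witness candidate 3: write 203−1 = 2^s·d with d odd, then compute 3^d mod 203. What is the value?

203 − 1 = 202 = 2^1 · 101, so d = 101.
3^1 ≡ 3 (mod 203)
3^2 ≡ 3^2 = 9 ≡ 9 (mod 203)
3^4 ≡ 9^2 = 81 ≡ 81 (mod 203)
3^8 ≡ 81^2 = 6561 ≡ 65 (mod 203)
3^16 ≡ 65^2 = 4225 ≡ 165 (mod 203)
3^32 ≡ 165^2 = 27225 ≡ 23 (mod 203)
3^64 ≡ 23^2 = 529 ≡ 123 (mod 203)
101 = 64 + 32 + 4 + 1 in binary powers of 2.
So 3^101 ≡ 123 · 23 · 81 · 3 ≡ 89 (mod 203).
Squaring chain: 89; never reaches −1, so base 3 is a Miller–Rabin witness that 203 is composite.

89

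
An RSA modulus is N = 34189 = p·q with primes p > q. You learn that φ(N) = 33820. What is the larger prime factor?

φ(n) = (p−1)(q−1) = n − (p+q) + 1, so p + q = 34189 − 33820 + 1 = 370.
p and q are the roots of t² − 370t + 34189 = 0.
Discriminant: 370² − 4·34189 = 136900 − 136756 = 144; √144 = 12.
q = (370 − 12)/2 = 179, p = (370 + 12)/2 = 191.
Check: 179 · 191 = 34189.

191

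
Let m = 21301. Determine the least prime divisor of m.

21301 is odd.
Digit sum 7, not divisible by 3.
Ends in 1: not divisible by 5.
7: 21301 = 7·3043

7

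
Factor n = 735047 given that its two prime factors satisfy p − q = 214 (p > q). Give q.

Since p = q + 214, we have 735047 = q(q + 214), so q² + 214q − 735047 = 0.
Discriminant: 214² + 4·735047 = 45796 + 2940188 = 2985984; √2985984 = 1728.
q = (−214 + 1728)/2 = 757, and p = q + 214 = 971.
Check: 757 · 971 = 735047.

757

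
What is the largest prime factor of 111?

111 = 3 · 37
37 is prime.
So 111 = 3 · 37; the largest prime factor is 37.

37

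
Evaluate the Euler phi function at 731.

672

Factor: 731 = 17 · 43.
φ(731) = (17−1) · (43−1) = 16 · 42 = 672.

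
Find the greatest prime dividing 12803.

12803 = 7 · 1829
1829 = 31 · 59
59 is prime.
So 12803 = 7 · 31 · 59; the largest prime factor is 59.

59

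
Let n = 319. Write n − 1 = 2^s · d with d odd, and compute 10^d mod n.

319 − 1 = 318 = 2^1 · 159, so d = 159.
10^1 ≡ 10 (mod 319)
10^2 ≡ 10^2 = 100 ≡ 100 (mod 319)
10^4 ≡ 100^2 = 10000 ≡ 111 (mod 319)
10^8 ≡ 111^2 = 12321 ≡ 199 (mod 319)
10^16 ≡ 199^2 = 39601 ≡ 45 (mod 319)
10^32 ≡ 45^2 = 2025 ≡ 111 (mod 319)
10^64 ≡ 111^2 = 12321 ≡ 199 (mod 319)
10^128 ≡ 199^2 = 39601 ≡ 45 (mod 319)
159 = 128 + 16 + 8 + 4 + 2 + 1 in binary powers of 2.
So 10^159 ≡ 45 · 45 · 199 · 111 · 100 · 10 ≡ 21 (mod 319).
Squaring chain: 21; never reaches −1, so base 10 is a Miller–Rabin witness that 319 is composite.

21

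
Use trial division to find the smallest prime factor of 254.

254 is even: 2 divides it.

2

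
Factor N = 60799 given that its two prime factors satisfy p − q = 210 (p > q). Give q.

Since p = q + 210, we have 60799 = q(q + 210), so q² + 210q − 60799 = 0.
Discriminant: 210² + 4·60799 = 44100 + 243196 = 287296; √287296 = 536.
q = (−210 + 536)/2 = 163, and p = q + 210 = 373.
Check: 163 · 373 = 60799.

163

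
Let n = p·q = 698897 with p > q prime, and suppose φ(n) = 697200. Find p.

997

φ(n) = (p−1)(q−1) = n − (p+q) + 1, so p + q = 698897 − 697200 + 1 = 1698.
p and q are the roots of t² − 1698t + 698897 = 0.
Discriminant: 1698² − 4·698897 = 2883204 − 2795588 = 87616; √87616 = 296.
q = (1698 − 296)/2 = 701, p = (1698 + 296)/2 = 997.
Check: 701 · 997 = 698897.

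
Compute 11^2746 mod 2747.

1320

11^1 ≡ 11 (mod 2747)
11^2 ≡ 11^2 = 121 ≡ 121 (mod 2747)
11^4 ≡ 121^2 = 14641 ≡ 906 (mod 2747)
11^8 ≡ 906^2 = 820836 ≡ 2230 (mod 2747)
11^16 ≡ 2230^2 = 4972900 ≡ 830 (mod 2747)
11^32 ≡ 830^2 = 688900 ≡ 2150 (mod 2747)
11^64 ≡ 2150^2 = 4622500 ≡ 2046 (mod 2747)
11^128 ≡ 2046^2 = 4186116 ≡ 2435 (mod 2747)
11^256 ≡ 2435^2 = 5929225 ≡ 1199 (mod 2747)
11^512 ≡ 1199^2 = 1437601 ≡ 920 (mod 2747)
11^1024 ≡ 920^2 = 846400 ≡ 324 (mod 2747)
11^2048 ≡ 324^2 = 104976 ≡ 590 (mod 2747)
2746 = 2048 + 512 + 128 + 32 + 16 + 8 + 2 in binary powers of 2.
So 11^2746 ≡ 590 · 920 · 2435 · 2150 · 830 · 2230 · 121 ≡ 1320 (mod 2747).
Since 1320 ≠ 1, base 11 is a Fermat witness: 2747 is composite.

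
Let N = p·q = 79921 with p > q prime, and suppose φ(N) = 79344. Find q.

229

φ(n) = (p−1)(q−1) = n − (p+q) + 1, so p + q = 79921 − 79344 + 1 = 578.
p and q are the roots of t² − 578t + 79921 = 0.
Discriminant: 578² − 4·79921 = 334084 − 319684 = 14400; √14400 = 120.
q = (578 − 120)/2 = 229, p = (578 + 120)/2 = 349.
Check: 229 · 349 = 79921.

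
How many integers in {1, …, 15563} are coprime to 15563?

15288

Factor: 15563 = 79 · 197.
φ(15563) = (79−1) · (197−1) = 78 · 196 = 15288.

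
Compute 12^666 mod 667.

12^1 ≡ 12 (mod 667)
12^2 ≡ 12^2 = 144 ≡ 144 (mod 667)
12^4 ≡ 144^2 = 20736 ≡ 59 (mod 667)
12^8 ≡ 59^2 = 3481 ≡ 146 (mod 667)
12^16 ≡ 146^2 = 21316 ≡ 639 (mod 667)
12^32 ≡ 639^2 = 408321 ≡ 117 (mod 667)
12^64 ≡ 117^2 = 13689 ≡ 349 (mod 667)
12^128 ≡ 349^2 = 121801 ≡ 407 (mod 667)
12^256 ≡ 407^2 = 165649 ≡ 233 (mod 667)
12^512 ≡ 233^2 = 54289 ≡ 262 (mod 667)
666 = 512 + 128 + 16 + 8 + 2 in binary powers of 2.
So 12^666 ≡ 262 · 407 · 639 · 146 · 144 ≡ 492 (mod 667).
Since 492 ≠ 1, base 12 is a Fermat witness: 667 is composite.

492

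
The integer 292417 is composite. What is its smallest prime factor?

292417 is odd.
Digit sum 25, not divisible by 3.
Ends in 7: not divisible by 5.
7: 292417 = 7·41773 + 6
11: 292417 = 11·26583 + 4
13: 292417 = 13·22493 + 8
17: 292417 = 17·17201

17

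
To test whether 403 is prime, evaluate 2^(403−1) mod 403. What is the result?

2^1 ≡ 2 (mod 403)
2^2 ≡ 2^2 = 4 ≡ 4 (mod 403)
2^4 ≡ 4^2 = 16 ≡ 16 (mod 403)
2^8 ≡ 16^2 = 256 ≡ 256 (mod 403)
2^16 ≡ 256^2 = 65536 ≡ 250 (mod 403)
2^32 ≡ 250^2 = 62500 ≡ 35 (mod 403)
2^64 ≡ 35^2 = 1225 ≡ 16 (mod 403)
2^128 ≡ 16^2 = 256 ≡ 256 (mod 403)
2^256 ≡ 256^2 = 65536 ≡ 250 (mod 403)
402 = 256 + 128 + 16 + 2 in binary powers of 2.
So 2^402 ≡ 250 · 256 · 250 · 4 ≡ 376 (mod 403).
Since 376 ≠ 1, base 2 is a Fermat witness: 403 is composite.

376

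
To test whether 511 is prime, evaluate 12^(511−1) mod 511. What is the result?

12^1 ≡ 12 (mod 511)
12^2 ≡ 12^2 = 144 ≡ 144 (mod 511)
12^4 ≡ 144^2 = 20736 ≡ 296 (mod 511)
12^8 ≡ 296^2 = 87616 ≡ 235 (mod 511)
12^16 ≡ 235^2 = 55225 ≡ 37 (mod 511)
12^32 ≡ 37^2 = 1369 ≡ 347 (mod 511)
12^64 ≡ 347^2 = 120409 ≡ 324 (mod 511)
12^128 ≡ 324^2 = 104976 ≡ 221 (mod 511)
12^256 ≡ 221^2 = 48841 ≡ 296 (mod 511)
510 = 256 + 128 + 64 + 32 + 16 + 8 + 4 + 2 in binary powers of 2.
So 12^510 ≡ 296 · 221 · 324 · 347 · 37 · 235 · 296 · 144 ≡ 211 (mod 511).
Since 211 ≠ 1, base 12 is a Fermat witness: 511 is composite.

211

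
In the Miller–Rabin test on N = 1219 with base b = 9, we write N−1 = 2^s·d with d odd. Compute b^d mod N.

282

1219 − 1 = 1218 = 2^1 · 609, so d = 609.
9^1 ≡ 9 (mod 1219)
9^2 ≡ 9^2 = 81 ≡ 81 (mod 1219)
9^4 ≡ 81^2 = 6561 ≡ 466 (mod 1219)
9^8 ≡ 466^2 = 217156 ≡ 174 (mod 1219)
9^16 ≡ 174^2 = 30276 ≡ 1020 (mod 1219)
9^32 ≡ 1020^2 = 1040400 ≡ 593 (mod 1219)
9^64 ≡ 593^2 = 351649 ≡ 577 (mod 1219)
9^128 ≡ 577^2 = 332929 ≡ 142 (mod 1219)
9^256 ≡ 142^2 = 20164 ≡ 660 (mod 1219)
9^512 ≡ 660^2 = 435600 ≡ 417 (mod 1219)
609 = 512 + 64 + 32 + 1 in binary powers of 2.
So 9^609 ≡ 417 · 577 · 593 · 9 ≡ 282 (mod 1219).
Squaring chain: 282; never reaches −1, so base 9 is a Miller–Rabin witness that 1219 is composite.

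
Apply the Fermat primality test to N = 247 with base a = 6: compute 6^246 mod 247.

6^1 ≡ 6 (mod 247)
6^2 ≡ 6^2 = 36 ≡ 36 (mod 247)
6^4 ≡ 36^2 = 1296 ≡ 61 (mod 247)
6^8 ≡ 61^2 = 3721 ≡ 16 (mod 247)
6^16 ≡ 16^2 = 256 ≡ 9 (mod 247)
6^32 ≡ 9^2 = 81 ≡ 81 (mod 247)
6^64 ≡ 81^2 = 6561 ≡ 139 (mod 247)
6^128 ≡ 139^2 = 19321 ≡ 55 (mod 247)
246 = 128 + 64 + 32 + 16 + 4 + 2 in binary powers of 2.
So 6^246 ≡ 55 · 139 · 81 · 9 · 61 · 36 ≡ 64 (mod 247).
Since 64 ≠ 1, base 6 is a Fermat witness: 247 is composite.

64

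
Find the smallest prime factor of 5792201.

5792201 is odd.
Digit sum 26, not divisible by 3.
Ends in 1: not divisible by 5.
7: 5792201 = 7·827457 + 2
11: 5792201 = 11·526563 + 8
13: 5792201 = 13·445553 + 12
17: 5792201 = 17·340717 + 12
19: 5792201 = 19·304852 + 13
23: 5792201 = 23·251834 + 19
29: 5792201 = 29·199731 + 2
31: 5792201 = 31·186845 + 6
37: 5792201 = 37·156545 + 36
41: 5792201 = 41·141273 + 8
43: 5792201 = 43·134702 + 15
47: 5792201 = 47·123238 + 15
53: 5792201 = 53·109286 + 43
59: 5792201 = 59·98172 + 53
61: 5792201 = 61·94954 + 7
67: 5792201 = 67·86450 + 51
71: 5792201 = 71·81580 + 21
73: 5792201 = 73·79345 + 16
79: 5792201 = 79·73319

79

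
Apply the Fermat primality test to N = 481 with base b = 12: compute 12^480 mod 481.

12^1 ≡ 12 (mod 481)
12^2 ≡ 12^2 = 144 ≡ 144 (mod 481)
12^4 ≡ 144^2 = 20736 ≡ 53 (mod 481)
12^8 ≡ 53^2 = 2809 ≡ 404 (mod 481)
12^16 ≡ 404^2 = 163216 ≡ 157 (mod 481)
12^32 ≡ 157^2 = 24649 ≡ 118 (mod 481)
12^64 ≡ 118^2 = 13924 ≡ 456 (mod 481)
12^128 ≡ 456^2 = 207936 ≡ 144 (mod 481)
12^256 ≡ 144^2 = 20736 ≡ 53 (mod 481)
480 = 256 + 128 + 64 + 32 in binary powers of 2.
So 12^480 ≡ 53 · 144 · 456 · 118 ≡ 248 (mod 481).
Since 248 ≠ 1, base 12 is a Fermat witness: 481 is composite.

248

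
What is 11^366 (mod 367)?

1

11^1 ≡ 11 (mod 367)
11^2 ≡ 11^2 = 121 ≡ 121 (mod 367)
11^4 ≡ 121^2 = 14641 ≡ 328 (mod 367)
11^8 ≡ 328^2 = 107584 ≡ 53 (mod 367)
11^16 ≡ 53^2 = 2809 ≡ 240 (mod 367)
11^32 ≡ 240^2 = 57600 ≡ 348 (mod 367)
11^64 ≡ 348^2 = 121104 ≡ 361 (mod 367)
11^128 ≡ 361^2 = 130321 ≡ 36 (mod 367)
11^256 ≡ 36^2 = 1296 ≡ 195 (mod 367)
366 = 256 + 64 + 32 + 8 + 4 + 2 in binary powers of 2.
So 11^366 ≡ 195 · 361 · 348 · 53 · 328 · 121 ≡ 1 (mod 367).
Since the result is 1, base 11 gives no evidence that 367 is composite.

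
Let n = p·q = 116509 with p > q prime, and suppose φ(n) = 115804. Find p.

443

φ(n) = (p−1)(q−1) = n − (p+q) + 1, so p + q = 116509 − 115804 + 1 = 706.
p and q are the roots of t² − 706t + 116509 = 0.
Discriminant: 706² − 4·116509 = 498436 − 466036 = 32400; √32400 = 180.
q = (706 − 180)/2 = 263, p = (706 + 180)/2 = 443.
Check: 263 · 443 = 116509.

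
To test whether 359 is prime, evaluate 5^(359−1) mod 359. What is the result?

1

5^1 ≡ 5 (mod 359)
5^2 ≡ 5^2 = 25 ≡ 25 (mod 359)
5^4 ≡ 25^2 = 625 ≡ 266 (mod 359)
5^8 ≡ 266^2 = 70756 ≡ 33 (mod 359)
5^16 ≡ 33^2 = 1089 ≡ 12 (mod 359)
5^32 ≡ 12^2 = 144 ≡ 144 (mod 359)
5^64 ≡ 144^2 = 20736 ≡ 273 (mod 359)
5^128 ≡ 273^2 = 74529 ≡ 216 (mod 359)
5^256 ≡ 216^2 = 46656 ≡ 345 (mod 359)
358 = 256 + 64 + 32 + 4 + 2 in binary powers of 2.
So 5^358 ≡ 345 · 273 · 144 · 266 · 25 ≡ 1 (mod 359).
Since the result is 1, base 5 gives no evidence that 359 is composite.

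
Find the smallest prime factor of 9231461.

67

9231461 is odd.
Digit sum 26, not divisible by 3.
Ends in 1: not divisible by 5.
7: 9231461 = 7·1318780 + 1
11: 9231461 = 11·839223 + 8
13: 9231461 = 13·710112 + 5
17: 9231461 = 17·543027 + 2
19: 9231461 = 19·485866 + 7
23: 9231461 = 23·401367 + 20
29: 9231461 = 29·318326 + 7
31: 9231461 = 31·297789 + 2
37: 9231461 = 37·249498 + 35
41: 9231461 = 41·225157 + 24
43: 9231461 = 43·214685 + 6
47: 9231461 = 47·196414 + 3
53: 9231461 = 53·174178 + 27
59: 9231461 = 59·156465 + 26
61: 9231461 = 61·151335 + 26
67: 9231461 = 67·137783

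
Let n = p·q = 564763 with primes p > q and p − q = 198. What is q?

659

Since p = q + 198, we have 564763 = q(q + 198), so q² + 198q − 564763 = 0.
Discriminant: 198² + 4·564763 = 39204 + 2259052 = 2298256; √2298256 = 1516.
q = (−198 + 1516)/2 = 659, and p = q + 198 = 857.
Check: 659 · 857 = 564763.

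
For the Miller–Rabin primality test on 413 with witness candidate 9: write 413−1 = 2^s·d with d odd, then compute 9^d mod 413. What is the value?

86

413 − 1 = 412 = 2^2 · 103, so d = 103.
9^1 ≡ 9 (mod 413)
9^2 ≡ 9^2 = 81 ≡ 81 (mod 413)
9^4 ≡ 81^2 = 6561 ≡ 366 (mod 413)
9^8 ≡ 366^2 = 133956 ≡ 144 (mod 413)
9^16 ≡ 144^2 = 20736 ≡ 86 (mod 413)
9^32 ≡ 86^2 = 7396 ≡ 375 (mod 413)
9^64 ≡ 375^2 = 140625 ≡ 205 (mod 413)
103 = 64 + 32 + 4 + 2 + 1 in binary powers of 2.
So 9^103 ≡ 205 · 375 · 366 · 81 · 9 ≡ 86 (mod 413).
Squaring chain: 86 → 375; never reaches −1, so base 9 is a Miller–Rabin witness that 413 is composite.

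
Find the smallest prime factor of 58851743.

97

58851743 is odd.
Digit sum 41, not divisible by 3.
Ends in 3: not divisible by 5.
7: 58851743 = 7·8407391 + 6
11: 58851743 = 11·5350158 + 5
13: 58851743 = 13·4527057 + 2
17: 58851743 = 17·3461867 + 4
19: 58851743 = 19·3097460 + 3
23: 58851743 = 23·2558771 + 10
29: 58851743 = 29·2029370 + 13
31: 58851743 = 31·1898443 + 10
37: 58851743 = 37·1590587 + 24
41: 58851743 = 41·1435408 + 15
43: 58851743 = 43·1368645 + 8
47: 58851743 = 47·1252164 + 35
53: 58851743 = 53·1110410 + 13
59: 58851743 = 59·997487 + 10
61: 58851743 = 61·964782 + 41
67: 58851743 = 67·878384 + 15
71: 58851743 = 71·828897 + 56
73: 58851743 = 73·806188 + 19
79: 58851743 = 79·744958 + 61
83: 58851743 = 83·709057 + 12
89: 58851743 = 89·661255 + 48
97: 58851743 = 97·606719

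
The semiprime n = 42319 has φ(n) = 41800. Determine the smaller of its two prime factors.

φ(n) = (p−1)(q−1) = n − (p+q) + 1, so p + q = 42319 − 41800 + 1 = 520.
p and q are the roots of t² − 520t + 42319 = 0.
Discriminant: 520² − 4·42319 = 270400 − 169276 = 101124; √101124 = 318.
q = (520 − 318)/2 = 101, p = (520 + 318)/2 = 419.
Check: 101 · 419 = 42319.

101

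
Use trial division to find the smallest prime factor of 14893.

14893 is odd.
Digit sum 25, not divisible by 3.
Ends in 3: not divisible by 5.
7: 14893 = 7·2127 + 4
11: 14893 = 11·1353 + 10
13: 14893 = 13·1145 + 8
17: 14893 = 17·876 + 1
19: 14893 = 19·783 + 16
23: 14893 = 23·647 + 12
29: 14893 = 29·513 + 16
31: 14893 = 31·480 + 13
37: 14893 = 37·402 + 19
41: 14893 = 41·363 + 10
43: 14893 = 43·346 + 15
47: 14893 = 47·316 + 41
53: 14893 = 53·281

53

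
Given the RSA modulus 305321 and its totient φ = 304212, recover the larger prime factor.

φ(n) = (p−1)(q−1) = n − (p+q) + 1, so p + q = 305321 − 304212 + 1 = 1110.
p and q are the roots of t² − 1110t + 305321 = 0.
Discriminant: 1110² − 4·305321 = 1232100 − 1221284 = 10816; √10816 = 104.
q = (1110 − 104)/2 = 503, p = (1110 + 104)/2 = 607.
Check: 503 · 607 = 305321.

607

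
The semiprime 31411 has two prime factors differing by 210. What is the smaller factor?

Since p = q + 210, we have 31411 = q(q + 210), so q² + 210q − 31411 = 0.
Discriminant: 210² + 4·31411 = 44100 + 125644 = 169744; √169744 = 412.
q = (−210 + 412)/2 = 101, and p = q + 210 = 311.
Check: 101 · 311 = 31411.

101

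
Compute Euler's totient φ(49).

Factor: 49 = 7^2.
φ(49) = 7^1·(7−1) = 42.

42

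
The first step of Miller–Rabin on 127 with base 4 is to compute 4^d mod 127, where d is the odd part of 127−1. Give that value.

127 − 1 = 126 = 2^1 · 63, so d = 63.
4^1 ≡ 4 (mod 127)
4^2 ≡ 4^2 = 16 ≡ 16 (mod 127)
4^4 ≡ 16^2 = 256 ≡ 2 (mod 127)
4^8 ≡ 2^2 = 4 ≡ 4 (mod 127)
4^16 ≡ 4^2 = 16 ≡ 16 (mod 127)
4^32 ≡ 16^2 = 256 ≡ 2 (mod 127)
63 = 32 + 16 + 8 + 4 + 2 + 1 in binary powers of 2.
So 4^63 ≡ 2 · 16 · 4 · 2 · 16 · 4 ≡ 1 (mod 127).
Since 4^d ≡ 1 (mod 127), base 4 does not prove 127 composite.

1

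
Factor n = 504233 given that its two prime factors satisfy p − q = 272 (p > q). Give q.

Since p = q + 272, we have 504233 = q(q + 272), so q² + 272q − 504233 = 0.
Discriminant: 272² + 4·504233 = 73984 + 2016932 = 2090916; √2090916 = 1446.
q = (−272 + 1446)/2 = 587, and p = q + 272 = 859.
Check: 587 · 859 = 504233.

587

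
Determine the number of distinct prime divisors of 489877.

3

489877 = 19^2 · 1357
1357 = 23 · 59
489877 = 19^2 · 23 · 59, which has 3 distinct prime factors.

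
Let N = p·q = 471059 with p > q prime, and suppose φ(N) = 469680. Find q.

φ(n) = (p−1)(q−1) = n − (p+q) + 1, so p + q = 471059 − 469680 + 1 = 1380.
p and q are the roots of t² − 1380t + 471059 = 0.
Discriminant: 1380² − 4·471059 = 1904400 − 1884236 = 20164; √20164 = 142.
q = (1380 − 142)/2 = 619, p = (1380 + 142)/2 = 761.
Check: 619 · 761 = 471059.

619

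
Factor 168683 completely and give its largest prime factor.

97

168683 = 37 · 4559
4559 = 47 · 97
97 is prime.
So 168683 = 37 · 47 · 97; the largest prime factor is 97.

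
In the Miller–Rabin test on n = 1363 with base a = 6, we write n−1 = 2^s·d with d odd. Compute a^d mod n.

1363 − 1 = 1362 = 2^1 · 681, so d = 681.
6^1 ≡ 6 (mod 1363)
6^2 ≡ 6^2 = 36 ≡ 36 (mod 1363)
6^4 ≡ 36^2 = 1296 ≡ 1296 (mod 1363)
6^8 ≡ 1296^2 = 1679616 ≡ 400 (mod 1363)
6^16 ≡ 400^2 = 160000 ≡ 529 (mod 1363)
6^32 ≡ 529^2 = 279841 ≡ 426 (mod 1363)
6^64 ≡ 426^2 = 181476 ≡ 197 (mod 1363)
6^128 ≡ 197^2 = 38809 ≡ 645 (mod 1363)
6^256 ≡ 645^2 = 416025 ≡ 310 (mod 1363)
6^512 ≡ 310^2 = 96100 ≡ 690 (mod 1363)
681 = 512 + 128 + 32 + 8 + 1 in binary powers of 2.
So 6^681 ≡ 690 · 645 · 426 · 400 · 6 ≡ 486 (mod 1363).
Squaring chain: 486; never reaches −1, so base 6 is a Miller–Rabin witness that 1363 is composite.

486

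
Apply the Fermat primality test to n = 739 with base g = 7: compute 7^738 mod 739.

7^1 ≡ 7 (mod 739)
7^2 ≡ 7^2 = 49 ≡ 49 (mod 739)
7^4 ≡ 49^2 = 2401 ≡ 184 (mod 739)
7^8 ≡ 184^2 = 33856 ≡ 601 (mod 739)
7^16 ≡ 601^2 = 361201 ≡ 569 (mod 739)
7^32 ≡ 569^2 = 323761 ≡ 79 (mod 739)
7^64 ≡ 79^2 = 6241 ≡ 329 (mod 739)
7^128 ≡ 329^2 = 108241 ≡ 347 (mod 739)
7^256 ≡ 347^2 = 120409 ≡ 691 (mod 739)
7^512 ≡ 691^2 = 477481 ≡ 87 (mod 739)
738 = 512 + 128 + 64 + 32 + 2 in binary powers of 2.
So 7^738 ≡ 87 · 347 · 329 · 79 · 49 ≡ 1 (mod 739).
Since the result is 1, base 7 gives no evidence that 739 is composite.

1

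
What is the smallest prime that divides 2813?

2813 is odd.
Digit sum 14, not divisible by 3.
Ends in 3: not divisible by 5.
7: 2813 = 7·401 + 6
11: 2813 = 11·255 + 8
13: 2813 = 13·216 + 5
17: 2813 = 17·165 + 8
19: 2813 = 19·148 + 1
23: 2813 = 23·122 + 7
29: 2813 = 29·97

29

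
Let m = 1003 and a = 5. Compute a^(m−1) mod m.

5^1 ≡ 5 (mod 1003)
5^2 ≡ 5^2 = 25 ≡ 25 (mod 1003)
5^4 ≡ 25^2 = 625 ≡ 625 (mod 1003)
5^8 ≡ 625^2 = 390625 ≡ 458 (mod 1003)
5^16 ≡ 458^2 = 209764 ≡ 137 (mod 1003)
5^32 ≡ 137^2 = 18769 ≡ 715 (mod 1003)
5^64 ≡ 715^2 = 511225 ≡ 698 (mod 1003)
5^128 ≡ 698^2 = 487204 ≡ 749 (mod 1003)
5^256 ≡ 749^2 = 561001 ≡ 324 (mod 1003)
5^512 ≡ 324^2 = 104976 ≡ 664 (mod 1003)
1002 = 512 + 256 + 128 + 64 + 32 + 8 + 2 in binary powers of 2.
So 5^1002 ≡ 664 · 324 · 749 · 698 · 715 · 458 · 25 ≡ 196 (mod 1003).
Since 196 ≠ 1, base 5 is a Fermat witness: 1003 is composite.

196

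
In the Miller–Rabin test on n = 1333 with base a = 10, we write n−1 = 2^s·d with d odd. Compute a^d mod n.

907

1333 − 1 = 1332 = 2^2 · 333, so d = 333.
10^1 ≡ 10 (mod 1333)
10^2 ≡ 10^2 = 100 ≡ 100 (mod 1333)
10^4 ≡ 100^2 = 10000 ≡ 669 (mod 1333)
10^8 ≡ 669^2 = 447561 ≡ 1006 (mod 1333)
10^16 ≡ 1006^2 = 1012036 ≡ 289 (mod 1333)
10^32 ≡ 289^2 = 83521 ≡ 875 (mod 1333)
10^64 ≡ 875^2 = 765625 ≡ 483 (mod 1333)
10^128 ≡ 483^2 = 233289 ≡ 14 (mod 1333)
10^256 ≡ 14^2 = 196 ≡ 196 (mod 1333)
333 = 256 + 64 + 8 + 4 + 1 in binary powers of 2.
So 10^333 ≡ 196 · 483 · 1006 · 669 · 10 ≡ 907 (mod 1333).
Squaring chain: 907 → 188; never reaches −1, so base 10 is a Miller–Rabin witness that 1333 is composite.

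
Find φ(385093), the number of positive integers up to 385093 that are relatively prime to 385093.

Factor: 385093 = 59 · 61 · 107.
φ(385093) = (59−1) · (61−1) · (107−1) = 58 · 60 · 106 = 368880.

368880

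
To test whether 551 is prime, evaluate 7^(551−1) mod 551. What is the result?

197

7^1 ≡ 7 (mod 551)
7^2 ≡ 7^2 = 49 ≡ 49 (mod 551)
7^4 ≡ 49^2 = 2401 ≡ 197 (mod 551)
7^8 ≡ 197^2 = 38809 ≡ 239 (mod 551)
7^16 ≡ 239^2 = 57121 ≡ 368 (mod 551)
7^32 ≡ 368^2 = 135424 ≡ 429 (mod 551)
7^64 ≡ 429^2 = 184041 ≡ 7 (mod 551)
7^128 ≡ 7^2 = 49 ≡ 49 (mod 551)
7^256 ≡ 49^2 = 2401 ≡ 197 (mod 551)
7^512 ≡ 197^2 = 38809 ≡ 239 (mod 551)
550 = 512 + 32 + 4 + 2 in binary powers of 2.
So 7^550 ≡ 239 · 429 · 197 · 49 ≡ 197 (mod 551).
Since 197 ≠ 1, base 7 is a Fermat witness: 551 is composite.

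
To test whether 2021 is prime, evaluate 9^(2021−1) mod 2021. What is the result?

9^1 ≡ 9 (mod 2021)
9^2 ≡ 9^2 = 81 ≡ 81 (mod 2021)
9^4 ≡ 81^2 = 6561 ≡ 498 (mod 2021)
9^8 ≡ 498^2 = 248004 ≡ 1442 (mod 2021)
9^16 ≡ 1442^2 = 2079364 ≡ 1776 (mod 2021)
9^32 ≡ 1776^2 = 3154176 ≡ 1416 (mod 2021)
9^64 ≡ 1416^2 = 2005056 ≡ 224 (mod 2021)
9^128 ≡ 224^2 = 50176 ≡ 1672 (mod 2021)
9^256 ≡ 1672^2 = 2795584 ≡ 541 (mod 2021)
9^512 ≡ 541^2 = 292681 ≡ 1657 (mod 2021)
9^1024 ≡ 1657^2 = 2745649 ≡ 1131 (mod 2021)
2020 = 1024 + 512 + 256 + 128 + 64 + 32 + 4 in binary powers of 2.
So 9^2020 ≡ 1131 · 1657 · 541 · 1672 · 224 · 1416 · 498 ≡ 1358 (mod 2021).
Since 1358 ≠ 1, base 9 is a Fermat witness: 2021 is composite.

1358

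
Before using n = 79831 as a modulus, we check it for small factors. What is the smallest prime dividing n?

79831 is odd.
Digit sum 28, not divisible by 3.
Ends in 1: not divisible by 5.
7: 79831 = 7·11404 + 3
11: 79831 = 11·7257 + 4
13: 79831 = 13·6140 + 11
17: 79831 = 17·4695 + 16
19: 79831 = 19·4201 + 12
23: 79831 = 23·3470 + 21
29: 79831 = 29·2752 + 23
31: 79831 = 31·2575 + 6
37: 79831 = 37·2157 + 22
41: 79831 = 41·1947 + 4
43: 79831 = 43·1856 + 23
47: 79831 = 47·1698 + 25
53: 79831 = 53·1506 + 13
59: 79831 = 59·1353 + 4
61: 79831 = 61·1308 + 43
67: 79831 = 67·1191 + 34
71: 79831 = 71·1124 + 27
73: 79831 = 73·1093 + 42
79: 79831 = 79·1010 + 41
83: 79831 = 83·961 + 68
89: 79831 = 89·896 + 87
97: 79831 = 97·823

97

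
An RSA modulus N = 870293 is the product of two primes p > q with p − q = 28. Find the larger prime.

947

Since p = q + 28, we have 870293 = q(q + 28), so q² + 28q − 870293 = 0.
Discriminant: 28² + 4·870293 = 784 + 3481172 = 3481956; √3481956 = 1866.
q = (−28 + 1866)/2 = 919, and p = q + 28 = 947.
Check: 919 · 947 = 870293.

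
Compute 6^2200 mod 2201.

6^1 ≡ 6 (mod 2201)
6^2 ≡ 6^2 = 36 ≡ 36 (mod 2201)
6^4 ≡ 36^2 = 1296 ≡ 1296 (mod 2201)
6^8 ≡ 1296^2 = 1679616 ≡ 253 (mod 2201)
6^16 ≡ 253^2 = 64009 ≡ 180 (mod 2201)
6^32 ≡ 180^2 = 32400 ≡ 1586 (mod 2201)
6^64 ≡ 1586^2 = 2515396 ≡ 1854 (mod 2201)
6^128 ≡ 1854^2 = 3437316 ≡ 1555 (mod 2201)
6^256 ≡ 1555^2 = 2418025 ≡ 1327 (mod 2201)
6^512 ≡ 1327^2 = 1760929 ≡ 129 (mod 2201)
6^1024 ≡ 129^2 = 16641 ≡ 1234 (mod 2201)
6^2048 ≡ 1234^2 = 1522756 ≡ 1865 (mod 2201)
2200 = 2048 + 128 + 16 + 8 in binary powers of 2.
So 6^2200 ≡ 1865 · 1555 · 180 · 253 ≡ 1823 (mod 2201).
Since 1823 ≠ 1, base 6 is a Fermat witness: 2201 is composite.

1823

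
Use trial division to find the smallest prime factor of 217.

217 is odd.
Digit sum 10, not divisible by 3.
Ends in 7: not divisible by 5.
7: 217 = 7·31

7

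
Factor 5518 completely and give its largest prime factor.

5518 = 2 · 2759
2759 = 31 · 89
89 is prime.
So 5518 = 2 · 31 · 89; the largest prime factor is 89.

89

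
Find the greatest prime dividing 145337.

145337 = 23 · 6319
6319 = 71 · 89
89 is prime.
So 145337 = 23 · 71 · 89; the largest prime factor is 89.

89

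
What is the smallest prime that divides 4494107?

97

4494107 is odd.
Digit sum 29, not divisible by 3.
Ends in 7: not divisible by 5.
7: 4494107 = 7·642015 + 2
11: 4494107 = 11·408555 + 2
13: 4494107 = 13·345700 + 7
17: 4494107 = 17·264359 + 4
19: 4494107 = 19·236531 + 18
23: 4494107 = 23·195395 + 22
29: 4494107 = 29·154969 + 6
31: 4494107 = 31·144971 + 6
37: 4494107 = 37·121462 + 13
41: 4494107 = 41·109612 + 15
43: 4494107 = 43·104514 + 5
47: 4494107 = 47·95619 + 14
53: 4494107 = 53·84794 + 25
59: 4494107 = 59·76171 + 18
61: 4494107 = 61·73673 + 54
67: 4494107 = 67·67076 + 15
71: 4494107 = 71·63297 + 20
73: 4494107 = 73·61563 + 8
79: 4494107 = 79·56887 + 34
83: 4494107 = 83·54145 + 72
89: 4494107 = 89·50495 + 52
97: 4494107 = 97·46331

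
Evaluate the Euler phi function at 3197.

3036

Factor: 3197 = 23 · 139.
φ(3197) = (23−1) · (139−1) = 22 · 138 = 3036.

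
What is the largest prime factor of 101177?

101177 = 23 · 4399
4399 = 53 · 83
83 is prime.
So 101177 = 23 · 53 · 83; the largest prime factor is 83.

83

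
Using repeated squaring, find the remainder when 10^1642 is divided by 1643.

1043

10^1 ≡ 10 (mod 1643)
10^2 ≡ 10^2 = 100 ≡ 100 (mod 1643)
10^4 ≡ 100^2 = 10000 ≡ 142 (mod 1643)
10^8 ≡ 142^2 = 20164 ≡ 448 (mod 1643)
10^16 ≡ 448^2 = 200704 ≡ 258 (mod 1643)
10^32 ≡ 258^2 = 66564 ≡ 844 (mod 1643)
10^64 ≡ 844^2 = 712336 ≡ 917 (mod 1643)
10^128 ≡ 917^2 = 840889 ≡ 1316 (mod 1643)
10^256 ≡ 1316^2 = 1731856 ≡ 134 (mod 1643)
10^512 ≡ 134^2 = 17956 ≡ 1526 (mod 1643)
10^1024 ≡ 1526^2 = 2328676 ≡ 545 (mod 1643)
1642 = 1024 + 512 + 64 + 32 + 8 + 2 in binary powers of 2.
So 10^1642 ≡ 545 · 1526 · 917 · 844 · 448 · 100 ≡ 1043 (mod 1643).
Since 1043 ≠ 1, base 10 is a Fermat witness: 1643 is composite.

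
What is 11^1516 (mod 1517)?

359

11^1 ≡ 11 (mod 1517)
11^2 ≡ 11^2 = 121 ≡ 121 (mod 1517)
11^4 ≡ 121^2 = 14641 ≡ 988 (mod 1517)
11^8 ≡ 988^2 = 976144 ≡ 713 (mod 1517)
11^16 ≡ 713^2 = 508369 ≡ 174 (mod 1517)
11^32 ≡ 174^2 = 30276 ≡ 1453 (mod 1517)
11^64 ≡ 1453^2 = 2111209 ≡ 1062 (mod 1517)
11^128 ≡ 1062^2 = 1127844 ≡ 713 (mod 1517)
11^256 ≡ 713^2 = 508369 ≡ 174 (mod 1517)
11^512 ≡ 174^2 = 30276 ≡ 1453 (mod 1517)
11^1024 ≡ 1453^2 = 2111209 ≡ 1062 (mod 1517)
1516 = 1024 + 256 + 128 + 64 + 32 + 8 + 4 in binary powers of 2.
So 11^1516 ≡ 1062 · 174 · 713 · 1062 · 1453 · 713 · 988 ≡ 359 (mod 1517).
Since 359 ≠ 1, base 11 is a Fermat witness: 1517 is composite.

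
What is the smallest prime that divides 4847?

37

4847 is odd.
Digit sum 23, not divisible by 3.
Ends in 7: not divisible by 5.
7: 4847 = 7·692 + 3
11: 4847 = 11·440 + 7
13: 4847 = 13·372 + 11
17: 4847 = 17·285 + 2
19: 4847 = 19·255 + 2
23: 4847 = 23·210 + 17
29: 4847 = 29·167 + 4
31: 4847 = 31·156 + 11
37: 4847 = 37·131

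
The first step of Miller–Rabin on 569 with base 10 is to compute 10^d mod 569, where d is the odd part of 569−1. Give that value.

569 − 1 = 568 = 2^3 · 71, so d = 71.
10^1 ≡ 10 (mod 569)
10^2 ≡ 10^2 = 100 ≡ 100 (mod 569)
10^4 ≡ 100^2 = 10000 ≡ 327 (mod 569)
10^8 ≡ 327^2 = 106929 ≡ 526 (mod 569)
10^16 ≡ 526^2 = 276676 ≡ 142 (mod 569)
10^32 ≡ 142^2 = 20164 ≡ 249 (mod 569)
10^64 ≡ 249^2 = 62001 ≡ 549 (mod 569)
71 = 64 + 4 + 2 + 1 in binary powers of 2.
So 10^71 ≡ 549 · 327 · 100 · 10 ≡ 86 (mod 569).
Squaring chain: 86 → 568 → 1; reaches −1, so base 10 does not prove 569 composite.

86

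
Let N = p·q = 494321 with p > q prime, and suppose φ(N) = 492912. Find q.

653

φ(n) = (p−1)(q−1) = n − (p+q) + 1, so p + q = 494321 − 492912 + 1 = 1410.
p and q are the roots of t² − 1410t + 494321 = 0.
Discriminant: 1410² − 4·494321 = 1988100 − 1977284 = 10816; √10816 = 104.
q = (1410 − 104)/2 = 653, p = (1410 + 104)/2 = 757.
Check: 653 · 757 = 494321.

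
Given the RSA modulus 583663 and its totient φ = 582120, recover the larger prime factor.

φ(n) = (p−1)(q−1) = n − (p+q) + 1, so p + q = 583663 − 582120 + 1 = 1544.
p and q are the roots of t² − 1544t + 583663 = 0.
Discriminant: 1544² − 4·583663 = 2383936 − 2334652 = 49284; √49284 = 222.
q = (1544 − 222)/2 = 661, p = (1544 + 222)/2 = 883.
Check: 661 · 883 = 583663.

883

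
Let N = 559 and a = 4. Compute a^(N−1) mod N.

508

4^1 ≡ 4 (mod 559)
4^2 ≡ 4^2 = 16 ≡ 16 (mod 559)
4^4 ≡ 16^2 = 256 ≡ 256 (mod 559)
4^8 ≡ 256^2 = 65536 ≡ 133 (mod 559)
4^16 ≡ 133^2 = 17689 ≡ 360 (mod 559)
4^32 ≡ 360^2 = 129600 ≡ 471 (mod 559)
4^64 ≡ 471^2 = 221841 ≡ 477 (mod 559)
4^128 ≡ 477^2 = 227529 ≡ 16 (mod 559)
4^256 ≡ 16^2 = 256 ≡ 256 (mod 559)
4^512 ≡ 256^2 = 65536 ≡ 133 (mod 559)
558 = 512 + 32 + 8 + 4 + 2 in binary powers of 2.
So 4^558 ≡ 133 · 471 · 133 · 256 · 16 ≡ 508 (mod 559).
Since 508 ≠ 1, base 4 is a Fermat witness: 559 is composite.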